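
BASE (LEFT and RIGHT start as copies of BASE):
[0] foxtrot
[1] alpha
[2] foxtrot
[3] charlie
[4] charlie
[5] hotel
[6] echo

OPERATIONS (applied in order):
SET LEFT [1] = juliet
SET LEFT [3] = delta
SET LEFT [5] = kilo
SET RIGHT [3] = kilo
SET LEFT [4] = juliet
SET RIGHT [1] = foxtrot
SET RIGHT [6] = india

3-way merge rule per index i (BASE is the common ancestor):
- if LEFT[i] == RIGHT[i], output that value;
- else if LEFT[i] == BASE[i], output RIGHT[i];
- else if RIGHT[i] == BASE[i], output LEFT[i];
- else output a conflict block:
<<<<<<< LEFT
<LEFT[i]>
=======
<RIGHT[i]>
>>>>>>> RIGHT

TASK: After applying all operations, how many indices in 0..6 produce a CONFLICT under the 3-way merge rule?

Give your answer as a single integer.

Answer: 2

Derivation:
Final LEFT:  [foxtrot, juliet, foxtrot, delta, juliet, kilo, echo]
Final RIGHT: [foxtrot, foxtrot, foxtrot, kilo, charlie, hotel, india]
i=0: L=foxtrot R=foxtrot -> agree -> foxtrot
i=1: BASE=alpha L=juliet R=foxtrot all differ -> CONFLICT
i=2: L=foxtrot R=foxtrot -> agree -> foxtrot
i=3: BASE=charlie L=delta R=kilo all differ -> CONFLICT
i=4: L=juliet, R=charlie=BASE -> take LEFT -> juliet
i=5: L=kilo, R=hotel=BASE -> take LEFT -> kilo
i=6: L=echo=BASE, R=india -> take RIGHT -> india
Conflict count: 2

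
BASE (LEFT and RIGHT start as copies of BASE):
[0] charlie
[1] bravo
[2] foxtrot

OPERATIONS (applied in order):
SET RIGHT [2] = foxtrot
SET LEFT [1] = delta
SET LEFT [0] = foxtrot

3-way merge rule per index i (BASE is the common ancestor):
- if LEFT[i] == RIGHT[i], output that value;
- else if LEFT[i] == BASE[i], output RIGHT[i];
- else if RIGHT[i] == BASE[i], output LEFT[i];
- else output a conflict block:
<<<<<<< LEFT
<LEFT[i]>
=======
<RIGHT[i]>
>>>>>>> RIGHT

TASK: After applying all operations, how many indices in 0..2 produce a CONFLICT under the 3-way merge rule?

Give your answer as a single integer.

Final LEFT:  [foxtrot, delta, foxtrot]
Final RIGHT: [charlie, bravo, foxtrot]
i=0: L=foxtrot, R=charlie=BASE -> take LEFT -> foxtrot
i=1: L=delta, R=bravo=BASE -> take LEFT -> delta
i=2: L=foxtrot R=foxtrot -> agree -> foxtrot
Conflict count: 0

Answer: 0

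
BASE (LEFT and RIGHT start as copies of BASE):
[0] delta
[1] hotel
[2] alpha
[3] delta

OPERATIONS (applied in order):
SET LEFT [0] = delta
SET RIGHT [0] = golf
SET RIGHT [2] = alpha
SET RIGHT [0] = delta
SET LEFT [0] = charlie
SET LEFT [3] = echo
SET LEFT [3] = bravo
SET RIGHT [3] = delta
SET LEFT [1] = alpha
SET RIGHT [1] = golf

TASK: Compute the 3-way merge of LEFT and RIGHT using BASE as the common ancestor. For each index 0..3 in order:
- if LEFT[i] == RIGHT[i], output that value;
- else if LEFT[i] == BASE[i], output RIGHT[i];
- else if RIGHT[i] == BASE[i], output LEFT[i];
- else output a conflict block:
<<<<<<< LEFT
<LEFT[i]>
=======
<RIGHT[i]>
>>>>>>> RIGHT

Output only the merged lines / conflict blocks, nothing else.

Answer: charlie
<<<<<<< LEFT
alpha
=======
golf
>>>>>>> RIGHT
alpha
bravo

Derivation:
Final LEFT:  [charlie, alpha, alpha, bravo]
Final RIGHT: [delta, golf, alpha, delta]
i=0: L=charlie, R=delta=BASE -> take LEFT -> charlie
i=1: BASE=hotel L=alpha R=golf all differ -> CONFLICT
i=2: L=alpha R=alpha -> agree -> alpha
i=3: L=bravo, R=delta=BASE -> take LEFT -> bravo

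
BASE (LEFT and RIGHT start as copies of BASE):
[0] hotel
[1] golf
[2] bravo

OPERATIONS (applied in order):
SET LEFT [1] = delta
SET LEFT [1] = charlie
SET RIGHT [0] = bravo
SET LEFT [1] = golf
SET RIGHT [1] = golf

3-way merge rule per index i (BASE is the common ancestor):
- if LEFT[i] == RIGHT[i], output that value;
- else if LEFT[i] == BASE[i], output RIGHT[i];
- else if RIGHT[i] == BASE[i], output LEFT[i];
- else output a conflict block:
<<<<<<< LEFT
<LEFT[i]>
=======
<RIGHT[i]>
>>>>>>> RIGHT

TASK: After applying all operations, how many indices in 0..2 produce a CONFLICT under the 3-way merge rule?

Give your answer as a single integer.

Final LEFT:  [hotel, golf, bravo]
Final RIGHT: [bravo, golf, bravo]
i=0: L=hotel=BASE, R=bravo -> take RIGHT -> bravo
i=1: L=golf R=golf -> agree -> golf
i=2: L=bravo R=bravo -> agree -> bravo
Conflict count: 0

Answer: 0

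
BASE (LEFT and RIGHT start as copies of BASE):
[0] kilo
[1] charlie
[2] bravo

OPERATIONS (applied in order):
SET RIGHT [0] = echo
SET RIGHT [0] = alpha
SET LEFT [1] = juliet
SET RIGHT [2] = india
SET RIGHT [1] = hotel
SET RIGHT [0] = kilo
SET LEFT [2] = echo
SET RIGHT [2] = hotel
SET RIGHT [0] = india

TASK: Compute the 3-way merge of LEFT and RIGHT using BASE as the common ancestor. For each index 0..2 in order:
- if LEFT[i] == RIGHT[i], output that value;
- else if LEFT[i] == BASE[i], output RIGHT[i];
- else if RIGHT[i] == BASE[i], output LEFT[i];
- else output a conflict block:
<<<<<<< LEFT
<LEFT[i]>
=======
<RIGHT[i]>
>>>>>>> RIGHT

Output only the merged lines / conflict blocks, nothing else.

Final LEFT:  [kilo, juliet, echo]
Final RIGHT: [india, hotel, hotel]
i=0: L=kilo=BASE, R=india -> take RIGHT -> india
i=1: BASE=charlie L=juliet R=hotel all differ -> CONFLICT
i=2: BASE=bravo L=echo R=hotel all differ -> CONFLICT

Answer: india
<<<<<<< LEFT
juliet
=======
hotel
>>>>>>> RIGHT
<<<<<<< LEFT
echo
=======
hotel
>>>>>>> RIGHT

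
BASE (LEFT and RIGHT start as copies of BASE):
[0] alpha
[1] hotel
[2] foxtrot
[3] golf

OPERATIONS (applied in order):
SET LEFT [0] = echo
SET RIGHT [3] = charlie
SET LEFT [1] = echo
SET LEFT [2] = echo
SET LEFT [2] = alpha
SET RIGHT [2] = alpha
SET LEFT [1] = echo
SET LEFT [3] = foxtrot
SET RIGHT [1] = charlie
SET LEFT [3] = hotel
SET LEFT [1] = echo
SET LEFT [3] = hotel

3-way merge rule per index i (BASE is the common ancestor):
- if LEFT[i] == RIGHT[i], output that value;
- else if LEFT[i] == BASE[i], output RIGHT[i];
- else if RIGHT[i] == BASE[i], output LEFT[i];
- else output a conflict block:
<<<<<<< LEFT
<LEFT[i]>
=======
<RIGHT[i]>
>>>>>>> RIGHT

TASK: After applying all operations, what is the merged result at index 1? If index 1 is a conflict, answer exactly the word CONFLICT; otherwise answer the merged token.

Answer: CONFLICT

Derivation:
Final LEFT:  [echo, echo, alpha, hotel]
Final RIGHT: [alpha, charlie, alpha, charlie]
i=0: L=echo, R=alpha=BASE -> take LEFT -> echo
i=1: BASE=hotel L=echo R=charlie all differ -> CONFLICT
i=2: L=alpha R=alpha -> agree -> alpha
i=3: BASE=golf L=hotel R=charlie all differ -> CONFLICT
Index 1 -> CONFLICT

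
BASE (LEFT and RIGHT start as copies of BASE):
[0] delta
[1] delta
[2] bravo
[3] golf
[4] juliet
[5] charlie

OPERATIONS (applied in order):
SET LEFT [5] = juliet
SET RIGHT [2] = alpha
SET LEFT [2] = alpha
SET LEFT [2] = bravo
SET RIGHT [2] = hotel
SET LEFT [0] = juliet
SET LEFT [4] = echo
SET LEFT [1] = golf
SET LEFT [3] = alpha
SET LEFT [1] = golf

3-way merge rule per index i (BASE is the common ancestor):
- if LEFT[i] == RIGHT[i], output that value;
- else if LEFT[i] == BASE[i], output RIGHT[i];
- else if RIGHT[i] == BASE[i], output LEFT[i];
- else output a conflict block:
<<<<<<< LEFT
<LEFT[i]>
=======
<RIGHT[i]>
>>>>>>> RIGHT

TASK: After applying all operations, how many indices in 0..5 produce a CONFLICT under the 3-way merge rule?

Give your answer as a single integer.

Final LEFT:  [juliet, golf, bravo, alpha, echo, juliet]
Final RIGHT: [delta, delta, hotel, golf, juliet, charlie]
i=0: L=juliet, R=delta=BASE -> take LEFT -> juliet
i=1: L=golf, R=delta=BASE -> take LEFT -> golf
i=2: L=bravo=BASE, R=hotel -> take RIGHT -> hotel
i=3: L=alpha, R=golf=BASE -> take LEFT -> alpha
i=4: L=echo, R=juliet=BASE -> take LEFT -> echo
i=5: L=juliet, R=charlie=BASE -> take LEFT -> juliet
Conflict count: 0

Answer: 0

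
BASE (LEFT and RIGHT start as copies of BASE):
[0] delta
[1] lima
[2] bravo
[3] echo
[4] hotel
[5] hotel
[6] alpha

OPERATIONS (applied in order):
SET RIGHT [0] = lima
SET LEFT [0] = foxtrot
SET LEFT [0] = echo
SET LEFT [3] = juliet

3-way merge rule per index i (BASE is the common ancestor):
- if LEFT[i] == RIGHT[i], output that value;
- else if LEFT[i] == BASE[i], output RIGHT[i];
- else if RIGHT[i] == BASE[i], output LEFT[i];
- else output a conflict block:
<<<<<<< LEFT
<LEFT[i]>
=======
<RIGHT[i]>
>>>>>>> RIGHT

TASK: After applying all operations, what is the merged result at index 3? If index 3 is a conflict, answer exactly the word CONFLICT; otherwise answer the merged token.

Final LEFT:  [echo, lima, bravo, juliet, hotel, hotel, alpha]
Final RIGHT: [lima, lima, bravo, echo, hotel, hotel, alpha]
i=0: BASE=delta L=echo R=lima all differ -> CONFLICT
i=1: L=lima R=lima -> agree -> lima
i=2: L=bravo R=bravo -> agree -> bravo
i=3: L=juliet, R=echo=BASE -> take LEFT -> juliet
i=4: L=hotel R=hotel -> agree -> hotel
i=5: L=hotel R=hotel -> agree -> hotel
i=6: L=alpha R=alpha -> agree -> alpha
Index 3 -> juliet

Answer: juliet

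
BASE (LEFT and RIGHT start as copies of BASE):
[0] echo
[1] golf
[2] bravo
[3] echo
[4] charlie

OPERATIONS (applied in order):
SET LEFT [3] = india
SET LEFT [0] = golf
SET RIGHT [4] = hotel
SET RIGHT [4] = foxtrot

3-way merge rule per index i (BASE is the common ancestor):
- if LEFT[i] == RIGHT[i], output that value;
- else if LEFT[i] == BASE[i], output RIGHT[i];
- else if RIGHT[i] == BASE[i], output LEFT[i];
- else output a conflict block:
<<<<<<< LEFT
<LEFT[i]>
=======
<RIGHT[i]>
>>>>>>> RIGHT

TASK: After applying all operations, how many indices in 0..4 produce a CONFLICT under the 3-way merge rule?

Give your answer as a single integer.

Final LEFT:  [golf, golf, bravo, india, charlie]
Final RIGHT: [echo, golf, bravo, echo, foxtrot]
i=0: L=golf, R=echo=BASE -> take LEFT -> golf
i=1: L=golf R=golf -> agree -> golf
i=2: L=bravo R=bravo -> agree -> bravo
i=3: L=india, R=echo=BASE -> take LEFT -> india
i=4: L=charlie=BASE, R=foxtrot -> take RIGHT -> foxtrot
Conflict count: 0

Answer: 0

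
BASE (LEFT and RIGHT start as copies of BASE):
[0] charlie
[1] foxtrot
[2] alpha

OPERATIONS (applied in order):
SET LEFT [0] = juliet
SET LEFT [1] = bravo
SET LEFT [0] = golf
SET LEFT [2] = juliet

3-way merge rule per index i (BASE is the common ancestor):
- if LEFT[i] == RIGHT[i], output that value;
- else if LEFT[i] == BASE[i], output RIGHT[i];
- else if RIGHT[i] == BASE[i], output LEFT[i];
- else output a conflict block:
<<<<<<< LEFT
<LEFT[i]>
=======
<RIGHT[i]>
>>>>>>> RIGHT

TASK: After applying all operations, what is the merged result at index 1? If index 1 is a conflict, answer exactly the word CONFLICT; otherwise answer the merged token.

Final LEFT:  [golf, bravo, juliet]
Final RIGHT: [charlie, foxtrot, alpha]
i=0: L=golf, R=charlie=BASE -> take LEFT -> golf
i=1: L=bravo, R=foxtrot=BASE -> take LEFT -> bravo
i=2: L=juliet, R=alpha=BASE -> take LEFT -> juliet
Index 1 -> bravo

Answer: bravo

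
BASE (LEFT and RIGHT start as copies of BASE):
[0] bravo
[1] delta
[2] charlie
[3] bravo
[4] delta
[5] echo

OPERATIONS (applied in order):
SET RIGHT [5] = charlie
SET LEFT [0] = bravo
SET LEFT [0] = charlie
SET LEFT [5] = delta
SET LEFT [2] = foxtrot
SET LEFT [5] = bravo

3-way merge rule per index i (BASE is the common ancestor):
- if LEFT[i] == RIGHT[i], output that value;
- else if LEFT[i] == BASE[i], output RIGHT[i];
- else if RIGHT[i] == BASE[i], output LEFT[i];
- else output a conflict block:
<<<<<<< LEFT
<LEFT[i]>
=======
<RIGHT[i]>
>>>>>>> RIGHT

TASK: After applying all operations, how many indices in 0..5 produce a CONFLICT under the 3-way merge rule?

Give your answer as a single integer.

Final LEFT:  [charlie, delta, foxtrot, bravo, delta, bravo]
Final RIGHT: [bravo, delta, charlie, bravo, delta, charlie]
i=0: L=charlie, R=bravo=BASE -> take LEFT -> charlie
i=1: L=delta R=delta -> agree -> delta
i=2: L=foxtrot, R=charlie=BASE -> take LEFT -> foxtrot
i=3: L=bravo R=bravo -> agree -> bravo
i=4: L=delta R=delta -> agree -> delta
i=5: BASE=echo L=bravo R=charlie all differ -> CONFLICT
Conflict count: 1

Answer: 1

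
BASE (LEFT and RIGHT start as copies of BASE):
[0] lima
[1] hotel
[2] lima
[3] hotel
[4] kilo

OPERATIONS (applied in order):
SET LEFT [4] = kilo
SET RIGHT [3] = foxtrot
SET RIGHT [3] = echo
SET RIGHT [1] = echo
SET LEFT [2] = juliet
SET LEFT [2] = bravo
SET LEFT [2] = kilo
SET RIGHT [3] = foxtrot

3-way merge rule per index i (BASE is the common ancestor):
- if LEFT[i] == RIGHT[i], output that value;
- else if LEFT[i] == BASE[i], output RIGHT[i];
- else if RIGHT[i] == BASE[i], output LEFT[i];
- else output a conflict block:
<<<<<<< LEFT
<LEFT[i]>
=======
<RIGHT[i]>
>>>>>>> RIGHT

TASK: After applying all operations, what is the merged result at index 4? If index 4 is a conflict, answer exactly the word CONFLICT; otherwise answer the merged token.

Final LEFT:  [lima, hotel, kilo, hotel, kilo]
Final RIGHT: [lima, echo, lima, foxtrot, kilo]
i=0: L=lima R=lima -> agree -> lima
i=1: L=hotel=BASE, R=echo -> take RIGHT -> echo
i=2: L=kilo, R=lima=BASE -> take LEFT -> kilo
i=3: L=hotel=BASE, R=foxtrot -> take RIGHT -> foxtrot
i=4: L=kilo R=kilo -> agree -> kilo
Index 4 -> kilo

Answer: kilo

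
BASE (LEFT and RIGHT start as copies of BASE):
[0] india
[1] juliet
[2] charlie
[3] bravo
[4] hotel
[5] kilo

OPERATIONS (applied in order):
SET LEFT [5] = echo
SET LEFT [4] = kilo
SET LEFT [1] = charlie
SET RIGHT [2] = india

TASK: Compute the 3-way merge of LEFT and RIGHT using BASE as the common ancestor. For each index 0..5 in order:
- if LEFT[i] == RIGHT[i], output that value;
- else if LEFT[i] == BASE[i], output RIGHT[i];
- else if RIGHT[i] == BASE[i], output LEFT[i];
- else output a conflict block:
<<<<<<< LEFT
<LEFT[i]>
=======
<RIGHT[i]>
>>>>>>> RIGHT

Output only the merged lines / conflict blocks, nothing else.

Answer: india
charlie
india
bravo
kilo
echo

Derivation:
Final LEFT:  [india, charlie, charlie, bravo, kilo, echo]
Final RIGHT: [india, juliet, india, bravo, hotel, kilo]
i=0: L=india R=india -> agree -> india
i=1: L=charlie, R=juliet=BASE -> take LEFT -> charlie
i=2: L=charlie=BASE, R=india -> take RIGHT -> india
i=3: L=bravo R=bravo -> agree -> bravo
i=4: L=kilo, R=hotel=BASE -> take LEFT -> kilo
i=5: L=echo, R=kilo=BASE -> take LEFT -> echo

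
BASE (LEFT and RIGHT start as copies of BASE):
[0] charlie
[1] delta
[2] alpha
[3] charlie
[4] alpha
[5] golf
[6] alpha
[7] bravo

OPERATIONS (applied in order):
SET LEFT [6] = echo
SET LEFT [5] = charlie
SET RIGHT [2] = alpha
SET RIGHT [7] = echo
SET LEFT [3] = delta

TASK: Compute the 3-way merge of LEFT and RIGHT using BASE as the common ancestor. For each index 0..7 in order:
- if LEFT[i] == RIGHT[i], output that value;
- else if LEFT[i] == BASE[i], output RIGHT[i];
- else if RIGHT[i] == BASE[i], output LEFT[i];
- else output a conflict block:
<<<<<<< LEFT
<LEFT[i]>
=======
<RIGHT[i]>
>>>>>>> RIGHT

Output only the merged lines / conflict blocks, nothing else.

Answer: charlie
delta
alpha
delta
alpha
charlie
echo
echo

Derivation:
Final LEFT:  [charlie, delta, alpha, delta, alpha, charlie, echo, bravo]
Final RIGHT: [charlie, delta, alpha, charlie, alpha, golf, alpha, echo]
i=0: L=charlie R=charlie -> agree -> charlie
i=1: L=delta R=delta -> agree -> delta
i=2: L=alpha R=alpha -> agree -> alpha
i=3: L=delta, R=charlie=BASE -> take LEFT -> delta
i=4: L=alpha R=alpha -> agree -> alpha
i=5: L=charlie, R=golf=BASE -> take LEFT -> charlie
i=6: L=echo, R=alpha=BASE -> take LEFT -> echo
i=7: L=bravo=BASE, R=echo -> take RIGHT -> echo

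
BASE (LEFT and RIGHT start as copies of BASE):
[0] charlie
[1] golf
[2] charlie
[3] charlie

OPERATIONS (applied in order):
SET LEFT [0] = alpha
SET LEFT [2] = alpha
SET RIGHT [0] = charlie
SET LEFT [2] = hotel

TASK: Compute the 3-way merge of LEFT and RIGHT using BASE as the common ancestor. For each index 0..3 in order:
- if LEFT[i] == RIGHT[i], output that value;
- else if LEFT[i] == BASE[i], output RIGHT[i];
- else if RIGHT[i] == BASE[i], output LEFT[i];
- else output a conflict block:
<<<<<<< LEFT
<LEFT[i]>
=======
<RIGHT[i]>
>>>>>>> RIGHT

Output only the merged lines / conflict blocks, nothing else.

Final LEFT:  [alpha, golf, hotel, charlie]
Final RIGHT: [charlie, golf, charlie, charlie]
i=0: L=alpha, R=charlie=BASE -> take LEFT -> alpha
i=1: L=golf R=golf -> agree -> golf
i=2: L=hotel, R=charlie=BASE -> take LEFT -> hotel
i=3: L=charlie R=charlie -> agree -> charlie

Answer: alpha
golf
hotel
charlie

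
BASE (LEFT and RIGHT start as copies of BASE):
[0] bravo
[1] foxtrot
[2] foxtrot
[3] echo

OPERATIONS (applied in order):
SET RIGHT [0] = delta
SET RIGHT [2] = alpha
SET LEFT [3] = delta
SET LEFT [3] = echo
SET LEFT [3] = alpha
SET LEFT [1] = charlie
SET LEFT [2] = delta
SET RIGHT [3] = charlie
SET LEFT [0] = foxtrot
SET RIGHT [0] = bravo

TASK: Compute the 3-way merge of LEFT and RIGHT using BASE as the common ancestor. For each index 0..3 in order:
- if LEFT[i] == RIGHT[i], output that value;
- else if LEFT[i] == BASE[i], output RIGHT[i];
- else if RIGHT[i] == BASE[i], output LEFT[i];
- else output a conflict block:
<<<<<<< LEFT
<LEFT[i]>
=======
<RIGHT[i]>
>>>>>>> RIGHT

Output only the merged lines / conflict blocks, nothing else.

Answer: foxtrot
charlie
<<<<<<< LEFT
delta
=======
alpha
>>>>>>> RIGHT
<<<<<<< LEFT
alpha
=======
charlie
>>>>>>> RIGHT

Derivation:
Final LEFT:  [foxtrot, charlie, delta, alpha]
Final RIGHT: [bravo, foxtrot, alpha, charlie]
i=0: L=foxtrot, R=bravo=BASE -> take LEFT -> foxtrot
i=1: L=charlie, R=foxtrot=BASE -> take LEFT -> charlie
i=2: BASE=foxtrot L=delta R=alpha all differ -> CONFLICT
i=3: BASE=echo L=alpha R=charlie all differ -> CONFLICT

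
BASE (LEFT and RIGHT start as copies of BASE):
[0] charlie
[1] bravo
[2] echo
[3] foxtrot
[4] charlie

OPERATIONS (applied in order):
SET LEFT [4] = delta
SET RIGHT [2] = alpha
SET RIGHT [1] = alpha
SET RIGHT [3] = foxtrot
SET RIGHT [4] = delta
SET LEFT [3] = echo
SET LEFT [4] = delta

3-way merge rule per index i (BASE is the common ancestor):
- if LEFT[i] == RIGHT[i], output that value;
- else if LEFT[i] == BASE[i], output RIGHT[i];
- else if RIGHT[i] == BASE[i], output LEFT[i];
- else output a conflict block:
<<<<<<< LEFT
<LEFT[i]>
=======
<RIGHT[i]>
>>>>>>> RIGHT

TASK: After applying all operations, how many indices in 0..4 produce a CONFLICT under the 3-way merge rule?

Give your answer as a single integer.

Answer: 0

Derivation:
Final LEFT:  [charlie, bravo, echo, echo, delta]
Final RIGHT: [charlie, alpha, alpha, foxtrot, delta]
i=0: L=charlie R=charlie -> agree -> charlie
i=1: L=bravo=BASE, R=alpha -> take RIGHT -> alpha
i=2: L=echo=BASE, R=alpha -> take RIGHT -> alpha
i=3: L=echo, R=foxtrot=BASE -> take LEFT -> echo
i=4: L=delta R=delta -> agree -> delta
Conflict count: 0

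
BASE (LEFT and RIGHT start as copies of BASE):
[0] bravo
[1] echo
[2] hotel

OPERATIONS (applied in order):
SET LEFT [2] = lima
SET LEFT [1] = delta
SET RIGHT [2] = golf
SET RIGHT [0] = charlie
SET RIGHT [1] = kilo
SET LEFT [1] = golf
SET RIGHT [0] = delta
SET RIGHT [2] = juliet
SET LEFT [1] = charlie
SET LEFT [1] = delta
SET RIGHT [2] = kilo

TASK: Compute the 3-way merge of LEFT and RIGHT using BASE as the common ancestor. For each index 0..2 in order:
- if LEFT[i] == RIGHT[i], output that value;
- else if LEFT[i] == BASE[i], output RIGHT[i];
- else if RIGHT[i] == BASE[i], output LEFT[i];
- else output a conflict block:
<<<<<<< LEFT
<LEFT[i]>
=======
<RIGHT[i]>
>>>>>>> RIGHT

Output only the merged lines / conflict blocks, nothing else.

Final LEFT:  [bravo, delta, lima]
Final RIGHT: [delta, kilo, kilo]
i=0: L=bravo=BASE, R=delta -> take RIGHT -> delta
i=1: BASE=echo L=delta R=kilo all differ -> CONFLICT
i=2: BASE=hotel L=lima R=kilo all differ -> CONFLICT

Answer: delta
<<<<<<< LEFT
delta
=======
kilo
>>>>>>> RIGHT
<<<<<<< LEFT
lima
=======
kilo
>>>>>>> RIGHT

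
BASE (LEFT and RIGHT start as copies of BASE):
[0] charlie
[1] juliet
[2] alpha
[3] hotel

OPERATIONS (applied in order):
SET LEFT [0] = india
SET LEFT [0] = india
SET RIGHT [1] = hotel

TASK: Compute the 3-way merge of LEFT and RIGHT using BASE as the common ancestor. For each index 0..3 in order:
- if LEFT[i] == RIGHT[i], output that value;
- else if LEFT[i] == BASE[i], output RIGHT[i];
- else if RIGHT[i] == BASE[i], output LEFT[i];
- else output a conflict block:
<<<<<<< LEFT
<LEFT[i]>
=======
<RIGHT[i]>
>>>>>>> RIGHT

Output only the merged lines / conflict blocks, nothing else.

Answer: india
hotel
alpha
hotel

Derivation:
Final LEFT:  [india, juliet, alpha, hotel]
Final RIGHT: [charlie, hotel, alpha, hotel]
i=0: L=india, R=charlie=BASE -> take LEFT -> india
i=1: L=juliet=BASE, R=hotel -> take RIGHT -> hotel
i=2: L=alpha R=alpha -> agree -> alpha
i=3: L=hotel R=hotel -> agree -> hotel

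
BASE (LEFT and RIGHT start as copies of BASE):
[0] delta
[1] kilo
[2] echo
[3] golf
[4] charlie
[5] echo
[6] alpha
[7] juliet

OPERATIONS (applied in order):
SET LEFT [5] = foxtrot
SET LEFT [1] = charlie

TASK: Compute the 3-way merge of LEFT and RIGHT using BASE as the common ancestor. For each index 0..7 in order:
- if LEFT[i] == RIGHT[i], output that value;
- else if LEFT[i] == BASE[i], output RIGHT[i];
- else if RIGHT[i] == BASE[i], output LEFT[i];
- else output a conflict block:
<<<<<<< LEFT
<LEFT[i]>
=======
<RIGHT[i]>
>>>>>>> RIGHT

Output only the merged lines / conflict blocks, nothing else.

Final LEFT:  [delta, charlie, echo, golf, charlie, foxtrot, alpha, juliet]
Final RIGHT: [delta, kilo, echo, golf, charlie, echo, alpha, juliet]
i=0: L=delta R=delta -> agree -> delta
i=1: L=charlie, R=kilo=BASE -> take LEFT -> charlie
i=2: L=echo R=echo -> agree -> echo
i=3: L=golf R=golf -> agree -> golf
i=4: L=charlie R=charlie -> agree -> charlie
i=5: L=foxtrot, R=echo=BASE -> take LEFT -> foxtrot
i=6: L=alpha R=alpha -> agree -> alpha
i=7: L=juliet R=juliet -> agree -> juliet

Answer: delta
charlie
echo
golf
charlie
foxtrot
alpha
juliet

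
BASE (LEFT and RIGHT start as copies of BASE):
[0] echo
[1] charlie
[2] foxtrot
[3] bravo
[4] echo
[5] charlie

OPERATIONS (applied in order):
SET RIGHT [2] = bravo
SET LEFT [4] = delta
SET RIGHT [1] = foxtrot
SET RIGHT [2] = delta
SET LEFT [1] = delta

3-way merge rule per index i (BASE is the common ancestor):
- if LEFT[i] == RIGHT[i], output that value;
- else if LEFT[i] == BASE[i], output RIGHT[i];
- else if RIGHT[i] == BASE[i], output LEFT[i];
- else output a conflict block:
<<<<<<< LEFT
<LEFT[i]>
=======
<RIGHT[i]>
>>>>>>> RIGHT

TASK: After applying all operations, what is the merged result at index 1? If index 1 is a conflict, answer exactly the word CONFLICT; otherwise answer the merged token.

Answer: CONFLICT

Derivation:
Final LEFT:  [echo, delta, foxtrot, bravo, delta, charlie]
Final RIGHT: [echo, foxtrot, delta, bravo, echo, charlie]
i=0: L=echo R=echo -> agree -> echo
i=1: BASE=charlie L=delta R=foxtrot all differ -> CONFLICT
i=2: L=foxtrot=BASE, R=delta -> take RIGHT -> delta
i=3: L=bravo R=bravo -> agree -> bravo
i=4: L=delta, R=echo=BASE -> take LEFT -> delta
i=5: L=charlie R=charlie -> agree -> charlie
Index 1 -> CONFLICT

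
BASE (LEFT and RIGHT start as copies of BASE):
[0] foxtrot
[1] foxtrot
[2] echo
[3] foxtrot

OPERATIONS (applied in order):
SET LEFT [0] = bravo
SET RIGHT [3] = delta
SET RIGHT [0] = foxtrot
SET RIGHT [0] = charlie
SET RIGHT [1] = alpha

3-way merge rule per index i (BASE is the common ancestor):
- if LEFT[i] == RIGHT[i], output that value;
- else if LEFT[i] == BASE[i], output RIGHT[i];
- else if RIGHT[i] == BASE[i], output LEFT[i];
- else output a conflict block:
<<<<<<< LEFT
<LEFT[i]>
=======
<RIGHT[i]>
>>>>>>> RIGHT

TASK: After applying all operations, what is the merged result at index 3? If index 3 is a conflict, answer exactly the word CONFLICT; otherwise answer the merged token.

Final LEFT:  [bravo, foxtrot, echo, foxtrot]
Final RIGHT: [charlie, alpha, echo, delta]
i=0: BASE=foxtrot L=bravo R=charlie all differ -> CONFLICT
i=1: L=foxtrot=BASE, R=alpha -> take RIGHT -> alpha
i=2: L=echo R=echo -> agree -> echo
i=3: L=foxtrot=BASE, R=delta -> take RIGHT -> delta
Index 3 -> delta

Answer: delta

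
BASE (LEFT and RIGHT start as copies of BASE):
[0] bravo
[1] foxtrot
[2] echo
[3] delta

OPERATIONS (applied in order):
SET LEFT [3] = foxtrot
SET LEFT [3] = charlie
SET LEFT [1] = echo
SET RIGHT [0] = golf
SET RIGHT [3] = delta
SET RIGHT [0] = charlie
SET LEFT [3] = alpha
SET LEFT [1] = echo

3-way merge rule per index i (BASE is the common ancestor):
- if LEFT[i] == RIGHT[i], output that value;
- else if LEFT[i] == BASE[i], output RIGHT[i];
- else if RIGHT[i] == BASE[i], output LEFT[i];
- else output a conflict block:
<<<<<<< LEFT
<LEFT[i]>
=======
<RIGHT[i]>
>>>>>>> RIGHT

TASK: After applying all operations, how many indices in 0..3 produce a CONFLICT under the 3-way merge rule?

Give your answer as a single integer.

Answer: 0

Derivation:
Final LEFT:  [bravo, echo, echo, alpha]
Final RIGHT: [charlie, foxtrot, echo, delta]
i=0: L=bravo=BASE, R=charlie -> take RIGHT -> charlie
i=1: L=echo, R=foxtrot=BASE -> take LEFT -> echo
i=2: L=echo R=echo -> agree -> echo
i=3: L=alpha, R=delta=BASE -> take LEFT -> alpha
Conflict count: 0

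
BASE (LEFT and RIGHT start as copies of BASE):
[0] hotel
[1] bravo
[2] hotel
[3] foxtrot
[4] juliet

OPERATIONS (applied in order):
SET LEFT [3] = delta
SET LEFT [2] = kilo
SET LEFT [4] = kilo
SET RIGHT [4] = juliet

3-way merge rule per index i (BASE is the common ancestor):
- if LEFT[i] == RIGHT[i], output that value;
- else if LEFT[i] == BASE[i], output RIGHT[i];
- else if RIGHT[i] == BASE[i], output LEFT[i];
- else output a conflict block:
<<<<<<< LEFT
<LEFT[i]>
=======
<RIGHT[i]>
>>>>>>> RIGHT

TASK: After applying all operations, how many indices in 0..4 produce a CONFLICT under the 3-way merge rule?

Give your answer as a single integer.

Answer: 0

Derivation:
Final LEFT:  [hotel, bravo, kilo, delta, kilo]
Final RIGHT: [hotel, bravo, hotel, foxtrot, juliet]
i=0: L=hotel R=hotel -> agree -> hotel
i=1: L=bravo R=bravo -> agree -> bravo
i=2: L=kilo, R=hotel=BASE -> take LEFT -> kilo
i=3: L=delta, R=foxtrot=BASE -> take LEFT -> delta
i=4: L=kilo, R=juliet=BASE -> take LEFT -> kilo
Conflict count: 0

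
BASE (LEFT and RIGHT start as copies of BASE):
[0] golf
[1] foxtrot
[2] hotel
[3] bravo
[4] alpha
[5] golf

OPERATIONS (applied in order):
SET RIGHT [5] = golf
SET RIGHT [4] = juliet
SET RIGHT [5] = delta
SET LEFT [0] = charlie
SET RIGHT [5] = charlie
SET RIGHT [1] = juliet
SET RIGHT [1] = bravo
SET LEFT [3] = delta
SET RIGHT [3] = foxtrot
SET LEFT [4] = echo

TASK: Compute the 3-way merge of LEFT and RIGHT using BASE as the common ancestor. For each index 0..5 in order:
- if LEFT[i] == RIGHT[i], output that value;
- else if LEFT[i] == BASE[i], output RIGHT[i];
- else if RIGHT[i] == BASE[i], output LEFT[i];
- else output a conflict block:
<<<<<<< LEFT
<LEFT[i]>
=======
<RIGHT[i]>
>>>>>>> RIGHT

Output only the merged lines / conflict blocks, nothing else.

Final LEFT:  [charlie, foxtrot, hotel, delta, echo, golf]
Final RIGHT: [golf, bravo, hotel, foxtrot, juliet, charlie]
i=0: L=charlie, R=golf=BASE -> take LEFT -> charlie
i=1: L=foxtrot=BASE, R=bravo -> take RIGHT -> bravo
i=2: L=hotel R=hotel -> agree -> hotel
i=3: BASE=bravo L=delta R=foxtrot all differ -> CONFLICT
i=4: BASE=alpha L=echo R=juliet all differ -> CONFLICT
i=5: L=golf=BASE, R=charlie -> take RIGHT -> charlie

Answer: charlie
bravo
hotel
<<<<<<< LEFT
delta
=======
foxtrot
>>>>>>> RIGHT
<<<<<<< LEFT
echo
=======
juliet
>>>>>>> RIGHT
charlie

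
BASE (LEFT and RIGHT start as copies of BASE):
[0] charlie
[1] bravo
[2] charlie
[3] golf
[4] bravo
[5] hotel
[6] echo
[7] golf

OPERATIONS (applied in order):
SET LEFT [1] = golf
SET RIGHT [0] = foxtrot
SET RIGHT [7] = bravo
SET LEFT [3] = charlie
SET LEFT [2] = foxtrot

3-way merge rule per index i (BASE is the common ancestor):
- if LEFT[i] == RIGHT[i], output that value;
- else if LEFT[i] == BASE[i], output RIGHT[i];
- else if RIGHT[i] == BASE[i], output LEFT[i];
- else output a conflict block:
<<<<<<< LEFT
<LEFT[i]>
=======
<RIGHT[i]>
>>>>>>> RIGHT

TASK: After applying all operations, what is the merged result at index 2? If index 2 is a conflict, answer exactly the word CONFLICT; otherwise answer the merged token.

Answer: foxtrot

Derivation:
Final LEFT:  [charlie, golf, foxtrot, charlie, bravo, hotel, echo, golf]
Final RIGHT: [foxtrot, bravo, charlie, golf, bravo, hotel, echo, bravo]
i=0: L=charlie=BASE, R=foxtrot -> take RIGHT -> foxtrot
i=1: L=golf, R=bravo=BASE -> take LEFT -> golf
i=2: L=foxtrot, R=charlie=BASE -> take LEFT -> foxtrot
i=3: L=charlie, R=golf=BASE -> take LEFT -> charlie
i=4: L=bravo R=bravo -> agree -> bravo
i=5: L=hotel R=hotel -> agree -> hotel
i=6: L=echo R=echo -> agree -> echo
i=7: L=golf=BASE, R=bravo -> take RIGHT -> bravo
Index 2 -> foxtrot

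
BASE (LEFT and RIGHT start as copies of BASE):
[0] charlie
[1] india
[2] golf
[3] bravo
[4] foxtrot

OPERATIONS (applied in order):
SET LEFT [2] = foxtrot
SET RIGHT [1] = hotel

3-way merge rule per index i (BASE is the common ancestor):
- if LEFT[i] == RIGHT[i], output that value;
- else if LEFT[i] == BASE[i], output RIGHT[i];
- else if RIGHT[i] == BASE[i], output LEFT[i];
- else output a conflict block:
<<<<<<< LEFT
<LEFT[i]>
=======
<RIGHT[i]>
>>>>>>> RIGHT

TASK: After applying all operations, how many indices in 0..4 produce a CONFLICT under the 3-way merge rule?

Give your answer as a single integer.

Final LEFT:  [charlie, india, foxtrot, bravo, foxtrot]
Final RIGHT: [charlie, hotel, golf, bravo, foxtrot]
i=0: L=charlie R=charlie -> agree -> charlie
i=1: L=india=BASE, R=hotel -> take RIGHT -> hotel
i=2: L=foxtrot, R=golf=BASE -> take LEFT -> foxtrot
i=3: L=bravo R=bravo -> agree -> bravo
i=4: L=foxtrot R=foxtrot -> agree -> foxtrot
Conflict count: 0

Answer: 0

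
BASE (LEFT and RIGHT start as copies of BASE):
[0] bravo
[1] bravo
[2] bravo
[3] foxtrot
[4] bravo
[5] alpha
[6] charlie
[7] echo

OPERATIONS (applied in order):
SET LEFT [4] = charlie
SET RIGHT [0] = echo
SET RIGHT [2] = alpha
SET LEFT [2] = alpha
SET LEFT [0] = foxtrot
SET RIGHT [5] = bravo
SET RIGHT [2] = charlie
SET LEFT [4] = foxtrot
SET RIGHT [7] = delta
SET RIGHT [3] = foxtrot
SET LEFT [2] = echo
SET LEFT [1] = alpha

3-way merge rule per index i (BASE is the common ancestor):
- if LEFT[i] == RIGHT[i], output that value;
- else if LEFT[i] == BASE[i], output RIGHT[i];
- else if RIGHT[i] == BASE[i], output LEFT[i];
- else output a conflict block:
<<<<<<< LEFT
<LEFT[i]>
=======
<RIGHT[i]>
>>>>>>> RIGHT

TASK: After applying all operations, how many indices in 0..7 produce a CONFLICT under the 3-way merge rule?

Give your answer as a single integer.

Answer: 2

Derivation:
Final LEFT:  [foxtrot, alpha, echo, foxtrot, foxtrot, alpha, charlie, echo]
Final RIGHT: [echo, bravo, charlie, foxtrot, bravo, bravo, charlie, delta]
i=0: BASE=bravo L=foxtrot R=echo all differ -> CONFLICT
i=1: L=alpha, R=bravo=BASE -> take LEFT -> alpha
i=2: BASE=bravo L=echo R=charlie all differ -> CONFLICT
i=3: L=foxtrot R=foxtrot -> agree -> foxtrot
i=4: L=foxtrot, R=bravo=BASE -> take LEFT -> foxtrot
i=5: L=alpha=BASE, R=bravo -> take RIGHT -> bravo
i=6: L=charlie R=charlie -> agree -> charlie
i=7: L=echo=BASE, R=delta -> take RIGHT -> delta
Conflict count: 2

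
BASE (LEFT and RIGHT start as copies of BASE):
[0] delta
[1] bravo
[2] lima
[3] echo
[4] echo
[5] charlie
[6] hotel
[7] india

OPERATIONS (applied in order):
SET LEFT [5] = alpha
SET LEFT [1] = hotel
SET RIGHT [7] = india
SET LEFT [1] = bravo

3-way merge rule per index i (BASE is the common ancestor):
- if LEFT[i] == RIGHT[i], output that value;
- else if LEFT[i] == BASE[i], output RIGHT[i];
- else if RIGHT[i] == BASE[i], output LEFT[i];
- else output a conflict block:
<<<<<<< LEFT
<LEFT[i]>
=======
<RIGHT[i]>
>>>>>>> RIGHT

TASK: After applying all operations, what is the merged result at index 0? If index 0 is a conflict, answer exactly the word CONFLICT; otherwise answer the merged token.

Answer: delta

Derivation:
Final LEFT:  [delta, bravo, lima, echo, echo, alpha, hotel, india]
Final RIGHT: [delta, bravo, lima, echo, echo, charlie, hotel, india]
i=0: L=delta R=delta -> agree -> delta
i=1: L=bravo R=bravo -> agree -> bravo
i=2: L=lima R=lima -> agree -> lima
i=3: L=echo R=echo -> agree -> echo
i=4: L=echo R=echo -> agree -> echo
i=5: L=alpha, R=charlie=BASE -> take LEFT -> alpha
i=6: L=hotel R=hotel -> agree -> hotel
i=7: L=india R=india -> agree -> india
Index 0 -> delta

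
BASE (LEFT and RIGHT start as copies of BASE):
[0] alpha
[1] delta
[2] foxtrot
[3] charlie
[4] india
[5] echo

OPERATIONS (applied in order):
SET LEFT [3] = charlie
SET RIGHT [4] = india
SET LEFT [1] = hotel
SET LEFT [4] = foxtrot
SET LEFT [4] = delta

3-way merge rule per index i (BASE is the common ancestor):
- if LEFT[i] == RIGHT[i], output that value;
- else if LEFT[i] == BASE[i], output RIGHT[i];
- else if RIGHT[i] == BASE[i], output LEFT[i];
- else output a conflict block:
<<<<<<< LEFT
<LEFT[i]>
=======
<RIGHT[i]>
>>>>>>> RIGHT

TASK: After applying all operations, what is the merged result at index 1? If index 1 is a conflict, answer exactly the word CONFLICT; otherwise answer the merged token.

Final LEFT:  [alpha, hotel, foxtrot, charlie, delta, echo]
Final RIGHT: [alpha, delta, foxtrot, charlie, india, echo]
i=0: L=alpha R=alpha -> agree -> alpha
i=1: L=hotel, R=delta=BASE -> take LEFT -> hotel
i=2: L=foxtrot R=foxtrot -> agree -> foxtrot
i=3: L=charlie R=charlie -> agree -> charlie
i=4: L=delta, R=india=BASE -> take LEFT -> delta
i=5: L=echo R=echo -> agree -> echo
Index 1 -> hotel

Answer: hotel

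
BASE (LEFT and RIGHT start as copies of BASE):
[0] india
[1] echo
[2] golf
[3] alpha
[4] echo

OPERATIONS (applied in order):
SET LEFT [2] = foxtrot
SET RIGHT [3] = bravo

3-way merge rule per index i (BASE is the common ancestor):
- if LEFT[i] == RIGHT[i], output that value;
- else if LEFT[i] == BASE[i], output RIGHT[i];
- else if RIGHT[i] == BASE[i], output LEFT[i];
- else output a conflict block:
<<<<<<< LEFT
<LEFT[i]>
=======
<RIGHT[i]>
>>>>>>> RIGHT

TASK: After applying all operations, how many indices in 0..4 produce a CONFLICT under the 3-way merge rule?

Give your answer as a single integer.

Answer: 0

Derivation:
Final LEFT:  [india, echo, foxtrot, alpha, echo]
Final RIGHT: [india, echo, golf, bravo, echo]
i=0: L=india R=india -> agree -> india
i=1: L=echo R=echo -> agree -> echo
i=2: L=foxtrot, R=golf=BASE -> take LEFT -> foxtrot
i=3: L=alpha=BASE, R=bravo -> take RIGHT -> bravo
i=4: L=echo R=echo -> agree -> echo
Conflict count: 0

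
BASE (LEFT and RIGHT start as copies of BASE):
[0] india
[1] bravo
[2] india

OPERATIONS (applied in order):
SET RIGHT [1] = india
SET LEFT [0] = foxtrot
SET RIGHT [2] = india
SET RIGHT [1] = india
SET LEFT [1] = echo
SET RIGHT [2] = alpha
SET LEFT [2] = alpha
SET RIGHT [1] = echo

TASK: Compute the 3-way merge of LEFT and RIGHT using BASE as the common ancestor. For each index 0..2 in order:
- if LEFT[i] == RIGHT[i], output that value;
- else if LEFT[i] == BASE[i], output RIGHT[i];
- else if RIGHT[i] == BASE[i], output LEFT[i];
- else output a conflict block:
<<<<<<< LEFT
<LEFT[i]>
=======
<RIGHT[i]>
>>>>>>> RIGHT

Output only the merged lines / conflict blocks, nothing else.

Answer: foxtrot
echo
alpha

Derivation:
Final LEFT:  [foxtrot, echo, alpha]
Final RIGHT: [india, echo, alpha]
i=0: L=foxtrot, R=india=BASE -> take LEFT -> foxtrot
i=1: L=echo R=echo -> agree -> echo
i=2: L=alpha R=alpha -> agree -> alpha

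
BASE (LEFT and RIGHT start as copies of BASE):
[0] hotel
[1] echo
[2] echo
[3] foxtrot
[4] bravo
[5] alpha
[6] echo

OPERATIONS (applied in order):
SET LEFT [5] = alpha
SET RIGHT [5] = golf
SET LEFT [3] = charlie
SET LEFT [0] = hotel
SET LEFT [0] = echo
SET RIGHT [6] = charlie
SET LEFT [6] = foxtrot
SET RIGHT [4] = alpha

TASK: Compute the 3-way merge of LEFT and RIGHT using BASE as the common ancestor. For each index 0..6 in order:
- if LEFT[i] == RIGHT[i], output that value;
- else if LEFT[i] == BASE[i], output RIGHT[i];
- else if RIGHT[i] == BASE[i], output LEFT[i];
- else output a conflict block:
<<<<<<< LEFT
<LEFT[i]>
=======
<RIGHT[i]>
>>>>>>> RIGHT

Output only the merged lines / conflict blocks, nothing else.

Final LEFT:  [echo, echo, echo, charlie, bravo, alpha, foxtrot]
Final RIGHT: [hotel, echo, echo, foxtrot, alpha, golf, charlie]
i=0: L=echo, R=hotel=BASE -> take LEFT -> echo
i=1: L=echo R=echo -> agree -> echo
i=2: L=echo R=echo -> agree -> echo
i=3: L=charlie, R=foxtrot=BASE -> take LEFT -> charlie
i=4: L=bravo=BASE, R=alpha -> take RIGHT -> alpha
i=5: L=alpha=BASE, R=golf -> take RIGHT -> golf
i=6: BASE=echo L=foxtrot R=charlie all differ -> CONFLICT

Answer: echo
echo
echo
charlie
alpha
golf
<<<<<<< LEFT
foxtrot
=======
charlie
>>>>>>> RIGHT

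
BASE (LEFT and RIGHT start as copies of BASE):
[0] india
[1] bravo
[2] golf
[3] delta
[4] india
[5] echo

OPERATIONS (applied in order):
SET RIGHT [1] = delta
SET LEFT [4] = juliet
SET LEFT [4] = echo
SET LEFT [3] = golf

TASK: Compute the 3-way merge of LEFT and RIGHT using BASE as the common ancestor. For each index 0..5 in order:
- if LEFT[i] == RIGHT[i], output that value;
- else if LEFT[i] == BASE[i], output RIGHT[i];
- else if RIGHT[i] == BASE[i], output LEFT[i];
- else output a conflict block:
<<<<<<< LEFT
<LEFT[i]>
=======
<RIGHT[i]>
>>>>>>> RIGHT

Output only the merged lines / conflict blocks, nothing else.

Answer: india
delta
golf
golf
echo
echo

Derivation:
Final LEFT:  [india, bravo, golf, golf, echo, echo]
Final RIGHT: [india, delta, golf, delta, india, echo]
i=0: L=india R=india -> agree -> india
i=1: L=bravo=BASE, R=delta -> take RIGHT -> delta
i=2: L=golf R=golf -> agree -> golf
i=3: L=golf, R=delta=BASE -> take LEFT -> golf
i=4: L=echo, R=india=BASE -> take LEFT -> echo
i=5: L=echo R=echo -> agree -> echo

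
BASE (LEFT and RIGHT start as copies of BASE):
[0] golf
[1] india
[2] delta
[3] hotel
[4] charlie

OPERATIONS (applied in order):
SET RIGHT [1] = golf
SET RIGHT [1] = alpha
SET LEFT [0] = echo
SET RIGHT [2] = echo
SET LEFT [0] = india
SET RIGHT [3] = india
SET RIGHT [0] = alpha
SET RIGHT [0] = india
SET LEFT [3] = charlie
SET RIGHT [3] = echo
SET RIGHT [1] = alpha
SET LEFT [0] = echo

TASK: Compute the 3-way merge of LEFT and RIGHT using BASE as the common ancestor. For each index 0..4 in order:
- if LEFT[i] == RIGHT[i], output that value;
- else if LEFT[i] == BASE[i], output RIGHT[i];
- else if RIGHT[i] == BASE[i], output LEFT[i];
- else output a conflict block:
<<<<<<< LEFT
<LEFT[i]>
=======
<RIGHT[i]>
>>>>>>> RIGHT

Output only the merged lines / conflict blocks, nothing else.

Final LEFT:  [echo, india, delta, charlie, charlie]
Final RIGHT: [india, alpha, echo, echo, charlie]
i=0: BASE=golf L=echo R=india all differ -> CONFLICT
i=1: L=india=BASE, R=alpha -> take RIGHT -> alpha
i=2: L=delta=BASE, R=echo -> take RIGHT -> echo
i=3: BASE=hotel L=charlie R=echo all differ -> CONFLICT
i=4: L=charlie R=charlie -> agree -> charlie

Answer: <<<<<<< LEFT
echo
=======
india
>>>>>>> RIGHT
alpha
echo
<<<<<<< LEFT
charlie
=======
echo
>>>>>>> RIGHT
charlie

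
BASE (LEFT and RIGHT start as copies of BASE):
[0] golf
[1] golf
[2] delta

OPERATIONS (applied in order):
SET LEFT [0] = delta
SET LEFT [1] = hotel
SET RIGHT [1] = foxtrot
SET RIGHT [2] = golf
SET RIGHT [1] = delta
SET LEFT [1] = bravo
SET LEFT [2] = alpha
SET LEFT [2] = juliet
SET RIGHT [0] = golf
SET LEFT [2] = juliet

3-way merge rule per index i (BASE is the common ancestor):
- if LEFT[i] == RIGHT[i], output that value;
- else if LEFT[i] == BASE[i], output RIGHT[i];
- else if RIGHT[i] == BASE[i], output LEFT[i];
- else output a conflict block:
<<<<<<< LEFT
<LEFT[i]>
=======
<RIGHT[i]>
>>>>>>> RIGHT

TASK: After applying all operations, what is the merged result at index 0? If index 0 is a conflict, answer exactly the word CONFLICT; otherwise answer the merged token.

Answer: delta

Derivation:
Final LEFT:  [delta, bravo, juliet]
Final RIGHT: [golf, delta, golf]
i=0: L=delta, R=golf=BASE -> take LEFT -> delta
i=1: BASE=golf L=bravo R=delta all differ -> CONFLICT
i=2: BASE=delta L=juliet R=golf all differ -> CONFLICT
Index 0 -> delta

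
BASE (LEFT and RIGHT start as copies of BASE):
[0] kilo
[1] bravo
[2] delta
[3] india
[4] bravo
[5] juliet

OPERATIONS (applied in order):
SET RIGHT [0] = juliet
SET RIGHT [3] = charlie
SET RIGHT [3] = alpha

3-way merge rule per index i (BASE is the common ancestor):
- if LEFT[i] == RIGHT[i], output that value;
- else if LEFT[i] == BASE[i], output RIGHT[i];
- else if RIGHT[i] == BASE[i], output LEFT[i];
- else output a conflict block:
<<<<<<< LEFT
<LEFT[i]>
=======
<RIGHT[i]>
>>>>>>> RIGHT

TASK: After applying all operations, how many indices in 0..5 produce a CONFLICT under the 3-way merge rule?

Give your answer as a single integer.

Answer: 0

Derivation:
Final LEFT:  [kilo, bravo, delta, india, bravo, juliet]
Final RIGHT: [juliet, bravo, delta, alpha, bravo, juliet]
i=0: L=kilo=BASE, R=juliet -> take RIGHT -> juliet
i=1: L=bravo R=bravo -> agree -> bravo
i=2: L=delta R=delta -> agree -> delta
i=3: L=india=BASE, R=alpha -> take RIGHT -> alpha
i=4: L=bravo R=bravo -> agree -> bravo
i=5: L=juliet R=juliet -> agree -> juliet
Conflict count: 0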